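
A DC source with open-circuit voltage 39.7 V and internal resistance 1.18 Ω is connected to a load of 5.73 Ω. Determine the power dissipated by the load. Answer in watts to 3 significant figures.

Find the circuit current first, then P = I²R for the load (series elements share I).
I = ε / (r + R) = 39.7 / (1.18 + 5.73) = 5.745 A
P_load = I² R = (5.745)² × 5.73 = 189.1 W

189 W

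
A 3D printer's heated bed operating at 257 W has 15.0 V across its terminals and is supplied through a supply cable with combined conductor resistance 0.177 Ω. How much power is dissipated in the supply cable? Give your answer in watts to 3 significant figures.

The supply cable and load are in series, so the same current flows in both; the loss is I²R_line.
I = P / V = 257 / 15.0 = 17.13 A through the supply cable.
P_line = I² R_line = (17.13)² × 0.177 = 51.96 W

52.0 W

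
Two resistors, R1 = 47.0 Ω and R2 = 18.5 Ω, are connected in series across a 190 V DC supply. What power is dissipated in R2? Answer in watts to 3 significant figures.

156 W

Every series element carries the same I. Get I from the total resistance, then P = I² × R2.
R_total = 47.0 + 18.5 = 65.50 Ω
I = V / R_total = 190 / 65.50 = 2.901 A
P_R2 = I² × R2 = (2.901)² × 18.5 = 155.7 W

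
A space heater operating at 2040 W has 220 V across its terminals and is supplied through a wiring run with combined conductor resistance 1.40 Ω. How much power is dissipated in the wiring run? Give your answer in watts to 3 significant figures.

Only the current and the line resistance are needed for the I²R loss.
I = P / V = 2040 / 220 = 9.273 A through the wiring run.
P_line = I² R_line = (9.273)² × 1.40 = 120.4 W

120 W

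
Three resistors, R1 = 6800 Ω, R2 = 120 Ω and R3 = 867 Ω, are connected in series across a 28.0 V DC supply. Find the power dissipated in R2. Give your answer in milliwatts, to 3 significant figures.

Every series element carries the same I. Get I from the total resistance, then P = I² × R2.
R_total = 6800 + 120 + 867 = 7787 Ω
I = V / R_total = 28.0 / 7787 = 0.003596 A
P_R2 = I² × R2 = (0.003596)² × 120 = 0.001552 W

1.55 mW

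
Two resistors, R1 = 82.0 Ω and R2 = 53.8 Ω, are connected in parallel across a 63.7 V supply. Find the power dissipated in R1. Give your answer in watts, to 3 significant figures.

49.5 W

Every branch has 63.7 V across it, so for R1 the power is simply V²/R.
P_R1 = V² / R1 = (63.7)² / 82.0 Ω = 49.48 W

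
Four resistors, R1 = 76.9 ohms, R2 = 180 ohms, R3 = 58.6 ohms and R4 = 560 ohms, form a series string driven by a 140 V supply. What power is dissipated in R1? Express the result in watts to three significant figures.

1.97 W

The current is common to all series resistors; compute it, then apply P = I²R for the target.
R_total = 76.9 + 180 + 58.6 + 560 = 875.5 Ω
I = V / R_total = 140 / 875.5 = 0.1599 A
P_R1 = I² × R1 = (0.1599)² × 76.9 = 1.966 W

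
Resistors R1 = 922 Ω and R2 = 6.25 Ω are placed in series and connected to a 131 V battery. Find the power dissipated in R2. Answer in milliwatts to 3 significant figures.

The current is common to all series resistors; compute it, then apply P = I²R for the target.
R_total = 922 + 6.25 = 928.2 Ω
I = V / R_total = 131 / 928.2 = 0.1411 A
P_R2 = I² × R2 = (0.1411)² × 6.25 = 0.1245 W

124 mW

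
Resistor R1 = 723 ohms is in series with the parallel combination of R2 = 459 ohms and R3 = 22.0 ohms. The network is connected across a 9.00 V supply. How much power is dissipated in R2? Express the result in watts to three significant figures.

0.000141 W

First combine the parallel branches into one equivalent R_p, then R1 + R_p is a series pair.
R_p = (459×22.0)/(459+22.0) = 20.99 Ω
R_total = 723 + 20.99 = 744.0 Ω
I = V / R_total = 9.00 / 744.0 = 0.01210 A
Voltage across the parallel pair: V_p = I × R_p = 0.01210 × 20.99 = 0.2540 V
R2 sees V_p directly, so P = V_p² / R2.
P_R2 = (0.2540)² / 459 = 0.0001405 W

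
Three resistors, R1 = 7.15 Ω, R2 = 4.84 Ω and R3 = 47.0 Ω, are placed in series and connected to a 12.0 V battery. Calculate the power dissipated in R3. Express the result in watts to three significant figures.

1.94 W

Since the resistors are in series they all carry the loop current I = V/R_total; the power in any one is I²R.
R_total = 7.15 + 4.84 + 47.0 = 58.99 Ω
I = V / R_total = 12.0 / 58.99 = 0.2034 A
P_R3 = I² × R3 = (0.2034)² × 47.0 = 1.945 W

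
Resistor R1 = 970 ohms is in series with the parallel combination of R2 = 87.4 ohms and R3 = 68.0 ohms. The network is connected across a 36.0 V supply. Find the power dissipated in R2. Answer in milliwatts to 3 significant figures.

First combine the parallel branches into one equivalent R_p, then R1 + R_p is a series pair.
R_p = (87.4×68.0)/(87.4+68.0) = 38.24 Ω
R_total = 970 + 38.24 = 1008 Ω
I = V / R_total = 36.0 / 1008 = 0.03571 A
Voltage across the parallel pair: V_p = I × R_p = 0.03571 × 38.24 = 1.366 V
R2 is across V_p, so use P = V²/R for that branch.
P_R2 = (1.366)² / 87.4 = 0.02134 W

21.3 mW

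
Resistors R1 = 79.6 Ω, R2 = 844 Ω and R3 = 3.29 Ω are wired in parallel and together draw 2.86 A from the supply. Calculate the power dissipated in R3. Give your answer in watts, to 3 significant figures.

We need the common branch voltage; get it from I_total × R_eq, then P = V²/R for the branch.
1/R_eq = 1/79.6 + 1/844 + 1/3.29 ⇒ R_eq = 3.148 Ω
V = I_total × R_eq = 2.860 × 3.148 = 9.002 V
P_R3 = V² / R3 = (9.002)² / 3.29 = 24.63 W

24.6 W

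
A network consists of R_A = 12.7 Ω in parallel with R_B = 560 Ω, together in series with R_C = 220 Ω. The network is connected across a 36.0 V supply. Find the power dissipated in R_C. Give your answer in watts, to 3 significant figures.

5.28 W

First find R_p for the parallel pair, then treat R_p + R_C as a series loop.
R_p = (12.7×560)/(12.7+560) = 12.42 Ω
R_total = R_p + 220 = 12.42 + 220 = 232.4 Ω
I = V / R_total = 36.0 / 232.4 = 0.1549 A
R_C is the series element, so its power is I²R.
P_R_C = (0.1549)² × 220 = 5.278 W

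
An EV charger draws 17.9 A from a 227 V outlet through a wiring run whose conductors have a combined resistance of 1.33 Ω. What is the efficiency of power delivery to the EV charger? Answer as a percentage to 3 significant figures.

89.5 %

The wiring run carries the full 17.9 A.
P_line = I² R_line = (17.90)² × 1.33 = 426.1 W
P_source = V I = 227 × 17.90 = 4063 W; P_load = 3637 W
η = P_load / P_source = 3637 / 4063 = 0.8951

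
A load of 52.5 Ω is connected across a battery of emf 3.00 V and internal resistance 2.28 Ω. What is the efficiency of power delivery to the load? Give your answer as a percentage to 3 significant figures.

The source delivers εI, of which I²R reaches the load and I²r is lost; since I is common, η = R/(R+r).
η = R / (R + r) = 52.5 / (52.5 + 2.28) = 0.9584

95.8 %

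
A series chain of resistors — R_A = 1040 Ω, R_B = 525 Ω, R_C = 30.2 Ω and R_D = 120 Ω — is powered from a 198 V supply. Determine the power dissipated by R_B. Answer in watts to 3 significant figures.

In a series string the same current flows through every resistor — find that current, then P = I²R for the one we want.
R_total = 1040 + 525 + 30.2 + 120 = 1715 Ω
I = V / R_total = 198 / 1715 = 0.1154 A
P_R_B = I² × R_B = (0.1154)² × 525 = 6.996 W

7.00 W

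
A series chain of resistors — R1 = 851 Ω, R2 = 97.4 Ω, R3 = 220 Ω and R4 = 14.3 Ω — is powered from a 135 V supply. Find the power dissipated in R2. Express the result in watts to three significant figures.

In a series string the same current flows through every resistor — find that current, then P = I²R for the one we want.
R_total = 851 + 97.4 + 220 + 14.3 = 1183 Ω
I = V / R_total = 135 / 1183 = 0.1141 A
P_R2 = I² × R2 = (0.1141)² × 97.4 = 1.269 W

1.27 W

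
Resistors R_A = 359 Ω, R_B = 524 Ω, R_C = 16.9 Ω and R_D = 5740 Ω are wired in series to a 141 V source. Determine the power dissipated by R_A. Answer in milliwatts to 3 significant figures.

Every series element carries the same I. Get I from the total resistance, then P = I² × R_A.
R_total = 359 + 524 + 16.9 + 5740 = 6640 Ω
I = V / R_total = 141 / 6640 = 0.02124 A
P_R_A = I² × R_A = (0.02124)² × 359 = 0.1619 W

162 mW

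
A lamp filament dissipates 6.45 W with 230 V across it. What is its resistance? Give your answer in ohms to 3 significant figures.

8200 Ω

The two known quantities fix the third via R = V² / P.
R = (230)² / 6.45 = 8202 Ω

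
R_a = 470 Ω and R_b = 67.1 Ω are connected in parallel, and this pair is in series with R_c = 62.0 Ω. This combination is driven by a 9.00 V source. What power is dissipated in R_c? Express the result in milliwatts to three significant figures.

Reduce the parallel combination to a single R_p; the circuit then becomes R_p in series with the remaining resistor.
R_p = (470×67.1)/(470+67.1) = 58.72 Ω
R_total = R_p + 62.0 = 58.72 + 62.0 = 120.7 Ω
I = V / R_total = 9.00 / 120.7 = 0.07455 A
R_c is the series element, so its power is I²R.
P_R_c = (0.07455)² × 62.0 = 0.3446 W

345 mW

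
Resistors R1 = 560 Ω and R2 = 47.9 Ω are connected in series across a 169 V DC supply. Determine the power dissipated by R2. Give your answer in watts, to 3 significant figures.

In a series string the same current flows through every resistor — find that current, then P = I²R for the one we want.
R_total = 560 + 47.9 = 607.9 Ω
I = V / R_total = 169 / 607.9 = 0.2780 A
P_R2 = I² × R2 = (0.2780)² × 47.9 = 3.702 W

3.70 W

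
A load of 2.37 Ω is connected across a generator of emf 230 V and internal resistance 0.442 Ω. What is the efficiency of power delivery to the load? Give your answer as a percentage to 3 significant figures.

84.3 %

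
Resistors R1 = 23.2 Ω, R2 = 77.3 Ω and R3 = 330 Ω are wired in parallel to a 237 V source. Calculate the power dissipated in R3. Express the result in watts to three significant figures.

170 W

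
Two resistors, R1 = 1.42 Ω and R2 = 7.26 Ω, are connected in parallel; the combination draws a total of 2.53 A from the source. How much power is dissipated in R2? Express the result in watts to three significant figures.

1.24 W

We need the common branch voltage; get it from I_total × R_eq, then P = V²/R for the branch.
1/R_eq = 1/1.42 + 1/7.26 ⇒ R_eq = 1.188 Ω
V = I_total × R_eq = 2.530 × 1.188 = 3.005 V
P_R2 = V² / R2 = (3.005)² / 7.26 = 1.244 W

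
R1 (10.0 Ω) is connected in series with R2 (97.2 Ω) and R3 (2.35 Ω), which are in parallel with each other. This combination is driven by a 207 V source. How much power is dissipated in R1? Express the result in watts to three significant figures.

First combine the parallel branches into one equivalent R_p, then R1 + R_p is a series pair.
R_p = (97.2×2.35)/(97.2+2.35) = 2.295 Ω
R_total = 10.0 + 2.295 = 12.29 Ω
I = V / R_total = 207 / 12.29 = 16.84 A
The full supply current passes through R1: P = I²R.
P_R1 = (16.84)² × 10.0 = 2835 W

2830 W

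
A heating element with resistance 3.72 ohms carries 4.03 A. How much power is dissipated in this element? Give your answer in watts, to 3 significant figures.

60.4 W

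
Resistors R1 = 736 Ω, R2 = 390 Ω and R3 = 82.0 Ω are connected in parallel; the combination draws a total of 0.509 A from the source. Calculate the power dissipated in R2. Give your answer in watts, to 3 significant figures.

2.56 W

We need the common branch voltage; get it from I_total × R_eq, then P = V²/R for the branch.
1/R_eq = 1/736 + 1/390 + 1/82.0 ⇒ R_eq = 62.04 Ω
V = I_total × R_eq = 0.5090 × 62.04 = 31.58 V
P_R2 = V² / R2 = (31.58)² / 390 = 2.557 W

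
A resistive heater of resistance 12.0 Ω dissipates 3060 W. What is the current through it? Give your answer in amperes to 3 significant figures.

16.0 A

Inverting the appropriate power form: I = √(P / R).
I = √(3060 / 12.0) = 15.97 A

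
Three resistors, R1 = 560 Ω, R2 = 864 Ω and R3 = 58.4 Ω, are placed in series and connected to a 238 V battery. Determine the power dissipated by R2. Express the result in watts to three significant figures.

The current is common to all series resistors; compute it, then apply P = I²R for the target.
R_total = 560 + 864 + 58.4 = 1482 Ω
I = V / R_total = 238 / 1482 = 0.1606 A
P_R2 = I² × R2 = (0.1606)² × 864 = 22.27 W

22.3 W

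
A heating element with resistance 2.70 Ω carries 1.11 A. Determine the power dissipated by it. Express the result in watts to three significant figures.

3.33 W

Current and resistance are given, so P = I²R is the direct form.
P = (1.110 A)² × 2.70 Ω = 3.327 W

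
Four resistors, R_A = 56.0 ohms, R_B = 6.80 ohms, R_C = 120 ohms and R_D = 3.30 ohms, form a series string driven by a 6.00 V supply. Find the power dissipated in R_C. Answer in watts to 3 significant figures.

The current is common to all series resistors; compute it, then apply P = I²R for the target.
R_total = 56.0 + 6.80 + 120 + 3.30 = 186.1 Ω
I = V / R_total = 6.00 / 186.1 = 0.03224 A
P_R_C = I² × R_C = (0.03224)² × 120 = 0.1247 W

0.125 W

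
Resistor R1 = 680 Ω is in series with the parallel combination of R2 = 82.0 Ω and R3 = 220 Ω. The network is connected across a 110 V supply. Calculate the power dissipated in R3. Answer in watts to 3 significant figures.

First combine the parallel branches into one equivalent R_p, then R1 + R_p is a series pair.
R_p = (82.0×220)/(82.0+220) = 59.74 Ω
R_total = 680 + 59.74 = 739.7 Ω
I = V / R_total = 110 / 739.7 = 0.1487 A
Voltage across the parallel pair: V_p = I × R_p = 0.1487 × 59.74 = 8.883 V
R3 is across V_p, so use P = V²/R for that branch.
P_R3 = (8.883)² / 220 = 0.3586 W

0.359 W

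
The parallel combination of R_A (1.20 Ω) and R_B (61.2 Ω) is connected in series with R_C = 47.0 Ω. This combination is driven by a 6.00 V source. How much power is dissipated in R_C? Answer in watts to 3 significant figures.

0.729 W

Combine R_A and R_B into their parallel equivalent first, reducing the network to two series resistors.
R_p = (1.20×61.2)/(1.20+61.2) = 1.177 Ω
R_total = R_p + 47.0 = 1.177 + 47.0 = 48.18 Ω
I = V / R_total = 6.00 / 48.18 = 0.1245 A
R_C is the series element, so its power is I²R.
P_R_C = (0.1245)² × 47.0 = 0.7290 W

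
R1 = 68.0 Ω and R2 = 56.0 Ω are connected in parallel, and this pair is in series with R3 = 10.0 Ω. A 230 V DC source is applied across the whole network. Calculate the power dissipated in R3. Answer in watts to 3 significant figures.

First find R_p for the parallel pair, then treat R_p + R3 as a series loop.
R_p = (68.0×56.0)/(68.0+56.0) = 30.71 Ω
R_total = R_p + 10.0 = 30.71 + 10.0 = 40.71 Ω
I = V / R_total = 230 / 40.71 = 5.650 A
All the supply current flows through R3; use P = I²R3.
P_R3 = (5.650)² × 10.0 = 319.2 W

319 W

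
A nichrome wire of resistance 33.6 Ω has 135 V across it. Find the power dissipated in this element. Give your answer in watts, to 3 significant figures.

542 W

Voltage and resistance are given, so P = V²/R is the one-step route.
P = (135 V)² / 33.6 Ω = 542.4 W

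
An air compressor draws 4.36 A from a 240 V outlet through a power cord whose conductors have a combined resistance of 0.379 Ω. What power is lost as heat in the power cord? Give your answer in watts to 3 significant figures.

Line loss is just I²R for the cable — we know both I and R_line directly.
The power cord carries the full 4.36 A.
P_line = I² R_line = (4.360)² × 0.379 = 7.205 W

7.20 W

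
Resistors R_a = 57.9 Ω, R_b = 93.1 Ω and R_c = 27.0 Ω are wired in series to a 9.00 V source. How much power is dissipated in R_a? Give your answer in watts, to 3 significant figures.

In a series string the same current flows through every resistor — find that current, then P = I²R for the one we want.
R_total = 57.9 + 93.1 + 27.0 = 178.0 Ω
I = V / R_total = 9.00 / 178.0 = 0.05056 A
P_R_a = I² × R_a = (0.05056)² × 57.9 = 0.1480 W

0.148 W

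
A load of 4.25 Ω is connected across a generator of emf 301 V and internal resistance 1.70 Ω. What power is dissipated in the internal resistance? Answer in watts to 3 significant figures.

The source's internal resistance is just another series element carrying I; its dissipation is I²r.
I = ε / (r + R) = 301 / (1.70 + 4.25) = 50.59 A
P_int = I² r = (50.59)² × 1.70 = 4351 W

4350 W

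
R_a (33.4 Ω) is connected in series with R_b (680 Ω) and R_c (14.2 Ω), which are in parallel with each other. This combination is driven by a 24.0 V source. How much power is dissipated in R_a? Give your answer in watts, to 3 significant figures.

First combine the parallel branches into one equivalent R_p, then R_a + R_p is a series pair.
R_p = (680×14.2)/(680+14.2) = 13.91 Ω
R_total = 33.4 + 13.91 = 47.31 Ω
I = V / R_total = 24.0 / 47.31 = 0.5073 A
R_a carries the full series current, so P = I²R.
P_R_a = (0.5073)² × 33.4 = 8.596 W

8.60 W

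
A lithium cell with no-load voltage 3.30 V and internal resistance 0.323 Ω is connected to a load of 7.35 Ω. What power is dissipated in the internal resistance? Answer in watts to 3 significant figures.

Internal loss is I²r, with I set by the total series resistance r+R.
I = ε / (r + R) = 3.30 / (0.323 + 7.35) = 0.4301 A
P_int = I² r = (0.4301)² × 0.323 = 0.05974 W

0.0597 W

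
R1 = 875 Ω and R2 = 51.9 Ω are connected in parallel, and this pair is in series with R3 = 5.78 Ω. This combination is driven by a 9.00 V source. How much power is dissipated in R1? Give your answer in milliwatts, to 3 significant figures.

Reduce the parallel combination to a single R_p; the circuit then becomes R_p in series with the remaining resistor.
R_p = (875×51.9)/(875+51.9) = 48.99 Ω
R_total = R_p + 5.78 = 48.99 + 5.78 = 54.77 Ω
I = V / R_total = 9.00 / 54.77 = 0.1643 A
Voltage across the parallel pair: V_p = I × R_p = 0.1643 × 48.99 = 8.050 V
R1 has V_p across it, so P = V_p²/R1.
P_R1 = (8.050)² / 875 = 0.07407 W

74.1 mW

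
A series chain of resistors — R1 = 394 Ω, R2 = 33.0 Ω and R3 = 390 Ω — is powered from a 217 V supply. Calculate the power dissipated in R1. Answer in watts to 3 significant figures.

27.8 W

Every series element carries the same I. Get I from the total resistance, then P = I² × R1.
R_total = 394 + 33.0 + 390 = 817.0 Ω
I = V / R_total = 217 / 817.0 = 0.2656 A
P_R1 = I² × R1 = (0.2656)² × 394 = 27.80 W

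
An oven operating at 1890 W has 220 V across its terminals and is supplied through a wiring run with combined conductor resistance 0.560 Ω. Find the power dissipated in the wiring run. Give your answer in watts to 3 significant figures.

Only the current and the line resistance are needed for the I²R loss.
I = P / V = 1890 / 220 = 8.591 A through the wiring run.
P_line = I² R_line = (8.591)² × 0.560 = 41.33 W

41.3 W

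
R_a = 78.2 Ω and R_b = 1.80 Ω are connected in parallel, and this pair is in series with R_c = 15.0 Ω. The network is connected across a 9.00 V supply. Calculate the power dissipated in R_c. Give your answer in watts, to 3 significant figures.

4.33 W

First find R_p for the parallel pair, then treat R_p + R_c as a series loop.
R_p = (78.2×1.80)/(78.2+1.80) = 1.760 Ω
R_total = R_p + 15.0 = 1.760 + 15.0 = 16.76 Ω
I = V / R_total = 9.00 / 16.76 = 0.5370 A
All the supply current flows through R_c; use P = I²R_c.
P_R_c = (0.5370)² × 15.0 = 4.326 W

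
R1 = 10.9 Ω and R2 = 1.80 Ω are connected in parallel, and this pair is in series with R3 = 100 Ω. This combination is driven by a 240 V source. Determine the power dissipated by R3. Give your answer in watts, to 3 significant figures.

Combine R1 and R2 into their parallel equivalent first, reducing the network to two series resistors.
R_p = (10.9×1.80)/(10.9+1.80) = 1.545 Ω
R_total = R_p + 100 = 1.545 + 100 = 101.5 Ω
I = V / R_total = 240 / 101.5 = 2.363 A
R3 carries the full series current, so P = I²R.
P_R3 = (2.363)² × 100 = 558.6 W

559 W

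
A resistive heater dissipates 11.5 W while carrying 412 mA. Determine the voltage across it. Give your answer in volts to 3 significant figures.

Inverting the appropriate power form: V = P / I.
V = 11.5 / 0.4120 = 27.91 V

27.9 V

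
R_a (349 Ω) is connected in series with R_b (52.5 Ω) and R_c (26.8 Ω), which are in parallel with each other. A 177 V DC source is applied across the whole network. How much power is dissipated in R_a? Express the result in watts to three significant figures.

Replace R_b and R_c with their parallel equivalent so the circuit becomes R_a in series with R_p.
R_p = (52.5×26.8)/(52.5+26.8) = 17.74 Ω
R_total = 349 + 17.74 = 366.7 Ω
I = V / R_total = 177 / 366.7 = 0.4826 A
The full supply current passes through R_a: P = I²R.
P_R_a = (0.4826)² × 349 = 81.29 W

81.3 W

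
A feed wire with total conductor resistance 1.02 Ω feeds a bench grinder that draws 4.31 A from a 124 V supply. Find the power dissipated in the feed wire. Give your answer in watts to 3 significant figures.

18.9 W

Line loss is just I²R for the cable — we know both I and R_line directly.
The feed wire carries the full 4.31 A.
P_line = I² R_line = (4.310)² × 1.02 = 18.95 W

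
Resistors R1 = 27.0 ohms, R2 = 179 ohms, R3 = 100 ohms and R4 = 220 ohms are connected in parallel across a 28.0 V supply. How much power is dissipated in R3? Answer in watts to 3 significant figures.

Each parallel branch sees the full supply voltage, so P = V²/R applies directly to the target branch.
P_R3 = V² / R3 = (28.0)² / 100 Ω = 7.840 W

7.84 W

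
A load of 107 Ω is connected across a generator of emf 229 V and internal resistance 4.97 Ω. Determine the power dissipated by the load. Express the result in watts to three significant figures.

448 W

Load and internal resistance form a series loop — compute the loop current, then the load power via I²R.
I = ε / (r + R) = 229 / (4.97 + 107) = 2.045 A
P_load = I² R = (2.045)² × 107 = 447.6 W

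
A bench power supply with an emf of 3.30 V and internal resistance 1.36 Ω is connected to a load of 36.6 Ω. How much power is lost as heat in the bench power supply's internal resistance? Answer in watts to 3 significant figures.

Internal loss is I²r, with I set by the total series resistance r+R.
I = ε / (r + R) = 3.30 / (1.36 + 36.6) = 0.08693 A
P_int = I² r = (0.08693)² × 1.36 = 0.01028 W

0.0103 W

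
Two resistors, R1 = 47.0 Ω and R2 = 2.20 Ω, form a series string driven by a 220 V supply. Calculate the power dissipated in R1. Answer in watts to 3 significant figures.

Series elements share the same current, so find I first, then use P = I²R.
R_total = 47.0 + 2.20 = 49.20 Ω
I = V / R_total = 220 / 49.20 = 4.472 A
P_R1 = I² × R1 = (4.472)² × 47.0 = 939.8 W

940 W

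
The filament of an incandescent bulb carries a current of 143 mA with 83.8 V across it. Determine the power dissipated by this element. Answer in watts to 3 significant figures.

Since both terminal voltage and current are stated, P = V I gives the power in one step.
P = 83.8 V × 0.1430 A = 11.98 W

12.0 W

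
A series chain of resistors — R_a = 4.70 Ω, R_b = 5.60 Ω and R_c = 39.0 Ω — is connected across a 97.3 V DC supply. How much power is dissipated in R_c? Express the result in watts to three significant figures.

Since the resistors are in series they all carry the loop current I = V/R_total; the power in any one is I²R.
R_total = 4.70 + 5.60 + 39.0 = 49.30 Ω
I = V / R_total = 97.3 / 49.30 = 1.974 A
P_R_c = I² × R_c = (1.974)² × 39.0 = 151.9 W

152 W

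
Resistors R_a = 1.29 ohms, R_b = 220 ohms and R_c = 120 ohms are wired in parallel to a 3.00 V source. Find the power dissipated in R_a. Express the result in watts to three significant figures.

R_a sits directly across the source, so P = V²/R with V = 3.00 V.
P_R_a = V² / R_a = (3.00)² / 1.29 Ω = 6.977 W

6.98 W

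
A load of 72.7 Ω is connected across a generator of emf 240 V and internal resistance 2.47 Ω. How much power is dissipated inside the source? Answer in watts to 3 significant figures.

25.2 W

Internal loss is I²r, with I set by the total series resistance r+R.
I = ε / (r + R) = 240 / (2.47 + 72.7) = 3.193 A
P_int = I² r = (3.193)² × 2.47 = 25.18 W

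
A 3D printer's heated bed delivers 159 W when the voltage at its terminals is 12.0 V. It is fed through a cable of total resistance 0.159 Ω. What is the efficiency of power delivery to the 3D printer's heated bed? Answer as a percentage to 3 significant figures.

I = P / V = 159 / 12.0 = 13.25 A through the cable.
P_line = I² R_line = (13.25)² × 0.159 = 27.91 W
P_source = P_load + P_line = 159.0 + 27.91 = 186.9 W
η = P_load / P_source = 159.0 / 186.9 = 0.8507

85.1 %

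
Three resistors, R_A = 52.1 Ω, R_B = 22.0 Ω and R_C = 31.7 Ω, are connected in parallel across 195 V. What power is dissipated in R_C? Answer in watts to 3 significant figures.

1200 W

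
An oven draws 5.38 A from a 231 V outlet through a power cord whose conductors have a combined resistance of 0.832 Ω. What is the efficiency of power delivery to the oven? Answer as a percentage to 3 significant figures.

98.1 %

The power cord carries the full 5.38 A.
P_line = I² R_line = (5.380)² × 0.832 = 24.08 W
P_source = V I = 231 × 5.380 = 1243 W; P_load = 1219 W
η = P_load / P_source = 1219 / 1243 = 0.9806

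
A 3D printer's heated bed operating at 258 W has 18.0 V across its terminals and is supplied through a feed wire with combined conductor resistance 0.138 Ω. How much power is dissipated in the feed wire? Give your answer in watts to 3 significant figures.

Line loss is just I²R for the cable — we know both I and R_line directly.
I = P / V = 258 / 18.0 = 14.33 A through the feed wire.
P_line = I² R_line = (14.33)² × 0.138 = 28.35 W

28.4 W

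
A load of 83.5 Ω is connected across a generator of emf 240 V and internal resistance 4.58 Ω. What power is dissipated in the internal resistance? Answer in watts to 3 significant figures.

34.0 W

The internal resistance carries the same current as the load; P_int = I²r.
I = ε / (r + R) = 240 / (4.58 + 83.5) = 2.725 A
P_int = I² r = (2.725)² × 4.58 = 34.00 W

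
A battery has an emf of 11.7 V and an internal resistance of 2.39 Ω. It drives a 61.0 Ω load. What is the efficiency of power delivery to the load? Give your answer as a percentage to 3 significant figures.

96.2 %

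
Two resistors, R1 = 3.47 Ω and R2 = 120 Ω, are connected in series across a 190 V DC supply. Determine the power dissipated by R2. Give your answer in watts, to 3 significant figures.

284 W

In a series string the same current flows through every resistor — find that current, then P = I²R for the one we want.
R_total = 3.47 + 120 = 123.5 Ω
I = V / R_total = 190 / 123.5 = 1.539 A
P_R2 = I² × R2 = (1.539)² × 120 = 284.2 W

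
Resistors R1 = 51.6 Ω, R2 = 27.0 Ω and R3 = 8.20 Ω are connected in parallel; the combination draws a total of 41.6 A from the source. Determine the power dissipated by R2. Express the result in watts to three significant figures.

We need the common branch voltage; get it from I_total × R_eq, then P = V²/R for the branch.
1/R_eq = 1/51.6 + 1/27.0 + 1/8.20 ⇒ R_eq = 5.606 Ω
V = I_total × R_eq = 41.60 × 5.606 = 233.2 V
P_R2 = V² / R2 = (233.2)² / 27.0 = 2015 W

2010 W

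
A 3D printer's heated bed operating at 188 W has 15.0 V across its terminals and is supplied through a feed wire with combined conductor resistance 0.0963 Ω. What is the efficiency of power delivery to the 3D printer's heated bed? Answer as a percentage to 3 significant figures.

I = P / V = 188 / 15.0 = 12.53 A through the feed wire.
P_line = I² R_line = (12.53)² × 0.0963 = 15.13 W
P_source = P_load + P_line = 188.0 + 15.13 = 203.1 W
η = P_load / P_source = 188.0 / 203.1 = 0.9255

92.6 %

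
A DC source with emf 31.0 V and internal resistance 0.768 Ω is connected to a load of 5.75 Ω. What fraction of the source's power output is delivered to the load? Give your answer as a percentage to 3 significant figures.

88.2 %

The source delivers εI, of which I²R reaches the load and I²r is lost; since I is common, η = R/(R+r).
η = R / (R + r) = 5.75 / (5.75 + 0.768) = 0.8822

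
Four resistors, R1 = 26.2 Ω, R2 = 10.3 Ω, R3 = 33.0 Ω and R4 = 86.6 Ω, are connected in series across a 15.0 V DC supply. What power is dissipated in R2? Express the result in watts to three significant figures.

In a series string the same current flows through every resistor — find that current, then P = I²R for the one we want.
R_total = 26.2 + 10.3 + 33.0 + 86.6 = 156.1 Ω
I = V / R_total = 15.0 / 156.1 = 0.09609 A
P_R2 = I² × R2 = (0.09609)² × 10.3 = 0.09511 W

0.0951 W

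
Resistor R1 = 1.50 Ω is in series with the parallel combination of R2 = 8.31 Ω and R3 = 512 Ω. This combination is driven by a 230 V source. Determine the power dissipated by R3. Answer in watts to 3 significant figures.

Replace R2 and R3 with their parallel equivalent so the circuit becomes R1 in series with R_p.
R_p = (8.31×512)/(8.31+512) = 8.177 Ω
R_total = 1.50 + 8.177 = 9.677 Ω
I = V / R_total = 230 / 9.677 = 23.77 A
Voltage across the parallel pair: V_p = I × R_p = 23.77 × 8.177 = 194.3 V
With V_p across R3, its power is V_p²/R3.
P_R3 = (194.3)² / 512 = 73.77 W

73.8 W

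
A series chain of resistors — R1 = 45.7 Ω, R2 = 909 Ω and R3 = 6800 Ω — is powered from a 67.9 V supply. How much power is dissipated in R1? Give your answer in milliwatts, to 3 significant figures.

Every series element carries the same I. Get I from the total resistance, then P = I² × R1.
R_total = 45.7 + 909 + 6800 = 7755 Ω
I = V / R_total = 67.9 / 7755 = 0.008756 A
P_R1 = I² × R1 = (0.008756)² × 45.7 = 0.003504 W

3.50 mW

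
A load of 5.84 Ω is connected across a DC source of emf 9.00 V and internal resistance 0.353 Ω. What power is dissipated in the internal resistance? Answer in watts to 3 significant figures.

0.746 W

The internal resistance carries the same current as the load; P_int = I²r.
I = ε / (r + R) = 9.00 / (0.353 + 5.84) = 1.453 A
P_int = I² r = (1.453)² × 0.353 = 0.7455 W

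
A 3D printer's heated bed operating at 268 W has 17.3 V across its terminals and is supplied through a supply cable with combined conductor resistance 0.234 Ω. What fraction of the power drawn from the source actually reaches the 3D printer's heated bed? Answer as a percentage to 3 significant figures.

82.7 %

I = P / V = 268 / 17.3 = 15.49 A through the supply cable.
P_line = I² R_line = (15.49)² × 0.234 = 56.16 W
P_source = P_load + P_line = 268.0 + 56.16 = 324.2 W
η = P_load / P_source = 268.0 / 324.2 = 0.8268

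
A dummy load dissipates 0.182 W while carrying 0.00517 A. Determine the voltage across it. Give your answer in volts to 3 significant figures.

35.2 V

The two known quantities fix the third via V = P / I.
V = 0.182 / 0.005170 = 35.20 V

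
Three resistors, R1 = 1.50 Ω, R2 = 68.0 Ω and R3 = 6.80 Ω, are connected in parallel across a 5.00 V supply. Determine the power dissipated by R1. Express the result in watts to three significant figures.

16.7 W

Parallel branches share the same voltage; P = V²/R gives the branch power in one step.
P_R1 = V² / R1 = (5.00)² / 1.50 Ω = 16.67 W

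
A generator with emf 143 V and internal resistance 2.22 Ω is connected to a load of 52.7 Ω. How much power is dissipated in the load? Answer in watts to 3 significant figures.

357 W

Load and internal resistance form a series loop — compute the loop current, then the load power via I²R.
I = ε / (r + R) = 143 / (2.22 + 52.7) = 2.604 A
P_load = I² R = (2.604)² × 52.7 = 357.3 W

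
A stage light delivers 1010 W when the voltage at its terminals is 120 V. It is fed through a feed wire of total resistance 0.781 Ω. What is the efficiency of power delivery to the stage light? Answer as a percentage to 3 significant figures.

94.8 %

I = P / V = 1010 / 120 = 8.417 A through the feed wire.
P_line = I² R_line = (8.417)² × 0.781 = 55.33 W
P_source = P_load + P_line = 1010 + 55.33 = 1065 W
η = P_load / P_source = 1010 / 1065 = 0.9481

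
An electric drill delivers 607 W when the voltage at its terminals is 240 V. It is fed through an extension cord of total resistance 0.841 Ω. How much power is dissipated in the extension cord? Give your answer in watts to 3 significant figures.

The extension cord is a series resistance carrying the load current; its dissipation is I²R_line.
I = P / V = 607 / 240 = 2.529 A through the extension cord.
P_line = I² R_line = (2.529)² × 0.841 = 5.380 W

5.38 W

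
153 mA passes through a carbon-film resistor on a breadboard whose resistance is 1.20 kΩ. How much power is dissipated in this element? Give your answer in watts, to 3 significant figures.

28.1 W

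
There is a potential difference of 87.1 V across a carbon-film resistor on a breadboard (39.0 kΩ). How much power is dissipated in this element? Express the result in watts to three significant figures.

Voltage and resistance are given, so P = V²/R is the one-step route.
P = (87.1 V)² / 39000 Ω = 0.1945 W

0.195 W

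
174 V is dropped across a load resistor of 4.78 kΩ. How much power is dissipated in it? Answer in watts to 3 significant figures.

6.33 W

We know the drop across the element and its resistance — P = V²/R, one step.
P = (174 V)² / 4780 Ω = 6.334 W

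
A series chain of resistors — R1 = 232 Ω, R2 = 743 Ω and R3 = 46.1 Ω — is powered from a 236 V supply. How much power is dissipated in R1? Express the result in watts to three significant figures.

12.4 W

Since the resistors are in series they all carry the loop current I = V/R_total; the power in any one is I²R.
R_total = 232 + 743 + 46.1 = 1021 Ω
I = V / R_total = 236 / 1021 = 0.2311 A
P_R1 = I² × R1 = (0.2311)² × 232 = 12.39 W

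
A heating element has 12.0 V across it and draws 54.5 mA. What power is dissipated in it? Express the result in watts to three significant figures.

0.654 W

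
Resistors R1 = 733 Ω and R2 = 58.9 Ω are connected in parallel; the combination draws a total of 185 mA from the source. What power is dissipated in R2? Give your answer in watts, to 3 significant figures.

We need the common branch voltage; get it from I_total × R_eq, then P = V²/R for the branch.
1/R_eq = 1/733 + 1/58.9 ⇒ R_eq = 54.52 Ω
V = I_total × R_eq = 0.1850 × 54.52 = 10.09 V
P_R2 = V² / R2 = (10.09)² / 58.9 = 1.727 W

1.73 W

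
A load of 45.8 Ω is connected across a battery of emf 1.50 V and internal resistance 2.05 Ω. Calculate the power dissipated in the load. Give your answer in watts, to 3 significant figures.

0.0450 W

The internal resistance and the load are in series, so the same I flows through both; get I from ε/(r+R), then I²R for the load.
I = ε / (r + R) = 1.50 / (2.05 + 45.8) = 0.03135 A
P_load = I² R = (0.03135)² × 45.8 = 0.04501 W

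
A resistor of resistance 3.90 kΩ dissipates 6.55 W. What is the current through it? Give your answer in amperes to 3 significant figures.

The two known quantities fix the third via I = √(P / R).
I = √(6.55 / 3900) = 0.04098 A

0.0410 A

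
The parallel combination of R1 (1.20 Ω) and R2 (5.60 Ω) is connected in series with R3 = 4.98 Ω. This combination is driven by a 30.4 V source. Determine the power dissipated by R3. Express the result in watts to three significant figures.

129 W

Collapse the R1‖R2 pair into one equivalent R_p; then R_p and R3 form a series string.
R_p = (1.20×5.60)/(1.20+5.60) = 0.9882 Ω
R_total = R_p + 4.98 = 0.9882 + 4.98 = 5.968 Ω
I = V / R_total = 30.4 / 5.968 = 5.094 A
R3 carries the full series current, so P = I²R.
P_R3 = (5.094)² × 4.98 = 129.2 W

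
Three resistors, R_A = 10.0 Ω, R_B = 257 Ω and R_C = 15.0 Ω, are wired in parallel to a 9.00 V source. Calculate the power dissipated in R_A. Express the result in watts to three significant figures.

Parallel branches share the same voltage; P = V²/R gives the branch power in one step.
P_R_A = V² / R_A = (9.00)² / 10.0 Ω = 8.100 W

8.10 W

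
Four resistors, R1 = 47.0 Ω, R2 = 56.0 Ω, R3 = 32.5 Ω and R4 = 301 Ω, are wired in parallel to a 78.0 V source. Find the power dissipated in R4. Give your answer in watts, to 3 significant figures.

Each parallel branch sees the full supply voltage, so P = V²/R applies directly to the target branch.
P_R4 = V² / R4 = (78.0)² / 301 Ω = 20.21 W

20.2 W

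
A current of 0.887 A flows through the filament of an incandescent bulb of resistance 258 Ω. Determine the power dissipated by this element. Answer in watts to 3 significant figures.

203 W

Current and resistance are given, so P = I²R is the direct form.
P = (0.8870 A)² × 258 Ω = 203.0 W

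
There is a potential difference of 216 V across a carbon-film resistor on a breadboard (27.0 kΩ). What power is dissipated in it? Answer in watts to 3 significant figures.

1.73 W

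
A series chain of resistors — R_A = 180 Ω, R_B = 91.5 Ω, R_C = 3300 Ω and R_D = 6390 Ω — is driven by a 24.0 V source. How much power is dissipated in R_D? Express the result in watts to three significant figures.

Every series element carries the same I. Get I from the total resistance, then P = I² × R_D.
R_total = 180 + 91.5 + 3300 + 6390 = 9962 Ω
I = V / R_total = 24.0 / 9962 = 0.002409 A
P_R_D = I² × R_D = (0.002409)² × 6390 = 0.03709 W

0.0371 W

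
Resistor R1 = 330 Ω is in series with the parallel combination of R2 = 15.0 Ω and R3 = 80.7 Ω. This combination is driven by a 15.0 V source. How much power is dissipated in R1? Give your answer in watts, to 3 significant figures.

Replace R2 and R3 with their parallel equivalent so the circuit becomes R1 in series with R_p.
R_p = (15.0×80.7)/(15.0+80.7) = 12.65 Ω
R_total = 330 + 12.65 = 342.6 Ω
I = V / R_total = 15.0 / 342.6 = 0.04378 A
R1 is in the main series path, so its power is I²R1.
P_R1 = (0.04378)² × 330 = 0.6324 W

0.632 W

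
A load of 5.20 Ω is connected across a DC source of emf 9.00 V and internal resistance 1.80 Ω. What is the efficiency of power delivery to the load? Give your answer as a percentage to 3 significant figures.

74.3 %

Both r and R carry the same current, so the power split is just the resistance split: η = R/(R+r).
η = R / (R + r) = 5.20 / (5.20 + 1.80) = 0.7429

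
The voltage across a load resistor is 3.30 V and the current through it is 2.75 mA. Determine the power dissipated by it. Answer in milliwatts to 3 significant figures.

9.07 mW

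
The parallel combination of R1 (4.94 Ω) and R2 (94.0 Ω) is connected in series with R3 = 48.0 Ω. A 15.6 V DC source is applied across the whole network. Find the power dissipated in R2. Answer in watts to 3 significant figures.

First find R_p for the parallel pair, then treat R_p + R3 as a series loop.
R_p = (4.94×94.0)/(4.94+94.0) = 4.693 Ω
R_total = R_p + 48.0 = 4.693 + 48.0 = 52.69 Ω
I = V / R_total = 15.6 / 52.69 = 0.2961 A
Voltage across the parallel pair: V_p = I × R_p = 0.2961 × 4.693 = 1.389 V
R2 sits across V_p; its power is V_p²/R.
P_R2 = (1.389)² / 94.0 = 0.02054 W

0.0205 W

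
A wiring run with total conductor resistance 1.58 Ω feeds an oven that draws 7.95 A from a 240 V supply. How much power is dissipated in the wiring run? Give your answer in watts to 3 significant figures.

99.9 W

Line loss is just I²R for the cable — we know both I and R_line directly.
The wiring run carries the full 7.95 A.
P_line = I² R_line = (7.950)² × 1.58 = 99.86 W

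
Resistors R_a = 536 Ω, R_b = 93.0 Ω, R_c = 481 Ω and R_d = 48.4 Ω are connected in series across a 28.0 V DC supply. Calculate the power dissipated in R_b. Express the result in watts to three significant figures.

0.0543 W

The current is common to all series resistors; compute it, then apply P = I²R for the target.
R_total = 536 + 93.0 + 481 + 48.4 = 1158 Ω
I = V / R_total = 28.0 / 1158 = 0.02417 A
P_R_b = I² × R_b = (0.02417)² × 93.0 = 0.05434 W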